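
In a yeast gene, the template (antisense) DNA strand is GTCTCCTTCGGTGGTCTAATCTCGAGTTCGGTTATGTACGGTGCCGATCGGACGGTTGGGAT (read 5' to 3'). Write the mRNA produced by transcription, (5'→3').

5′-AUCCCAACCGUCCGAUCGGCACCGUACAUAACCGAACUCGAGAUUAGACCACCGAAGGAGAC-3′

RNA polymerase reads the template 3'→5' and synthesizes mRNA 5'→3' by base-pairing (A→U, T→A, G↔C). The complement of the template is CAGAGGAAGCCACCAGATTAGAGCTCAAGCCAATACATGCCACGGCTAGCCTGCCAACCCTA; antiparallel, so 5'→3' the coding strand is ATCCCAACCGTCCGATCGGCACCGTACATAACCGAACTCGAGATTAGACCACCGAAGGAGAC. Replace T with U for the mRNA.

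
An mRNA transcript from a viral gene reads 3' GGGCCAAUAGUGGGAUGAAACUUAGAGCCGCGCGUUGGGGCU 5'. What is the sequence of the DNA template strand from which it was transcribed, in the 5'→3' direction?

5'-CCCGGTTATCACCCTACTTTGAATCTCGGCGCGCAACCCCGA-3'

Written 5'→3' the mRNA is UCGGGGUUGCGCGCCGAGAUUCAAAGUAGGGUGAUAACCGGG, so the coding DNA strand is TCGGGGTTGCGCGCCGAGATTCAAAGTAGGGTGATAACCGGG. The template is its reverse complement.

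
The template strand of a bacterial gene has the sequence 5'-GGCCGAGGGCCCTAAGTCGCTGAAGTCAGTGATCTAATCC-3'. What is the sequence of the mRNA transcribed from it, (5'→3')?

RNA polymerase reads the template 3'→5' and synthesizes mRNA 5'→3' by base-pairing (A→U, T→A, G↔C). The complement of the template is CCGGCTCCCGGGATTCAGCGACTTCAGTCACTAGATTAGG; antiparallel, so 5'→3' the coding strand is GGATTAGATCACTGACTTCAGCGACTTAGGGCCCTCGGCC. Replace T with U for the mRNA.

5'-GGAUUAGAUCACUGACUUCAGCGACUUAGGGCCCUCGGCC-3'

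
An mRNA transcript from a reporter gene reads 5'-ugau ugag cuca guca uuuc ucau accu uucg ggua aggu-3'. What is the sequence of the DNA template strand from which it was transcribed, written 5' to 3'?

Replace U with T to get the coding DNA strand: TGATTGAGCTCAGTCATTTCTCATACCTTTCGGGTAAGGT. The template strand is its reverse complement (complement ACTAACTCGAGTCAGTAAAGAGTATGGAAAGCCCATTCCA, then reverse).

5'-ACCTTACCCGAAAGGTATGAGAAATGACTGAGCTCAATCA-3'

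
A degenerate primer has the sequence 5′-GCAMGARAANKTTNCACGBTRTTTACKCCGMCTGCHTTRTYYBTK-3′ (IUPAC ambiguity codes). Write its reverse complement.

5′-MAVRRAYAADGCAGKCGGMGTAAAYAVCGTGNAAMNTTYTCKTGC-3′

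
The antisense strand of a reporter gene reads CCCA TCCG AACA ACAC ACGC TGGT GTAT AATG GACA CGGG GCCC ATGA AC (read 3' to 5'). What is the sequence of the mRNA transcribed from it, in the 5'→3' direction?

Reading the template 3'→5' as shown, RNA polymerase pairs each base (A→U, T→A, G↔C) to build mRNA 5'→3' directly.

5'-GGGUAGGCUUGUUGUGUGCGACCACAUAUUACCUGUGCCCCGGGUACUUG-3'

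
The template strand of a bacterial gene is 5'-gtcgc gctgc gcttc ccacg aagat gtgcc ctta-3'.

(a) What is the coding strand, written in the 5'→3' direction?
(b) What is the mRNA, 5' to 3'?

(a) 5'-TAAGGGCACATCTTCGTGGGAAGCGCAGCGCGAC-3'
(b) 5'-UAAGGGCACAUCUUCGUGGGAAGCGCAGCGCGAC-3'

(a) The coding strand is the reverse complement of the template: complement CAGCGCGACGCGAAGGGTGCTTCTACACGGGAAT, then reverse.
(b) mRNA has the coding-strand sequence with T→U.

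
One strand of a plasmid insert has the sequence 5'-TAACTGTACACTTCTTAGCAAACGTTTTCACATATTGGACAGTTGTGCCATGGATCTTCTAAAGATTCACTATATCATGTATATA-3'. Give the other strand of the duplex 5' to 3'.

Pairing A↔T and G↔C gives ATTGACATGTGAAGAATCGTTTGCAAAAGTGTATAACCTGTCAACACGGTACCTAGAAGATTTCTAAGTGATATAGTACATATAT, running 3'→5'. Reverse for the 5'→3' convention.

5'-TATATACATGATATAGTGAATCTTTAGAAGATCCATGGCACAACTGTCCAATATGTGAAAACGTTTGCTAAGAAGTGTACAGTTA-3'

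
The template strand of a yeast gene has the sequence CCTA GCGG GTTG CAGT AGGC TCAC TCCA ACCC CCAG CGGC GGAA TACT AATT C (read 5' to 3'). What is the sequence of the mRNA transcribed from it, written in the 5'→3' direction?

The mRNA has the sequence of the coding strand (reverse complement of the template) with T→U. Reverse complement of CCTAGCGGGTTGCAGTAGGCTCACTCCAACCCCCAGCGGCGGAATACTAATTC is GAATTAGTATTCCGCCGCTGGGGGTTGGAGTGAGCCTACTGCAACCCGCTAGG; then T→U.

5'-GAAUUAGUAUUCCGCCGCUGGGGGUUGGAGUGAGCCUACUGCAACCCGCUAGG-3'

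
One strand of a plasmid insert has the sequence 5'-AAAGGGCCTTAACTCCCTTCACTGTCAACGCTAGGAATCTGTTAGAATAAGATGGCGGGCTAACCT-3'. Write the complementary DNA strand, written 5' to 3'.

The complement of AAAGGGCCTTAACTCCCTTCACTGTCAACGCTAGGAATCTGTTAGAATAAGATGGCGGGCTAACCT is TTTCCCGGAATTGAGGGAAGTGACAGTTGCGATCCTTAGACAATCTTATTCTACCGCCCGATTGGA (A↔T, G↔C). DNA strands are antiparallel, so the complementary strand runs 3'→5'; reversing gives the 5'→3' form.

5'-AGGTTAGCCCGCCATCTTATTCTAACAGATTCCTAGCGTTGACAGTGAAGGGAGTTAAGGCCCTTT-3'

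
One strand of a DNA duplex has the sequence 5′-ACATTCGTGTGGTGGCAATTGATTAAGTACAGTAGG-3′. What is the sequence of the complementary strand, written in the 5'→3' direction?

5'-CCTACTGTACTTAATCAATTGCCACCACACGAATGT-3'

The complement of ACATTCGTGTGGTGGCAATTGATTAAGTACAGTAGG is TGTAAGCACACCACCGTTAACTAATTCATGTCATCC (A↔T, G↔C). DNA strands are antiparallel, so the complementary strand runs 3'→5'; reversing gives the 5'→3' form.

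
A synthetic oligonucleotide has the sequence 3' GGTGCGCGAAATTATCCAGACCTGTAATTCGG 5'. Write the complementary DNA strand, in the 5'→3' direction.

The strand is given 3'→5', so its complement runs 5'→3' in the same left-to-right order: pair each base A↔T, G↔C.

5′-CCACGCGCTTTAATAGGTCTGGACATTAAGCC-3′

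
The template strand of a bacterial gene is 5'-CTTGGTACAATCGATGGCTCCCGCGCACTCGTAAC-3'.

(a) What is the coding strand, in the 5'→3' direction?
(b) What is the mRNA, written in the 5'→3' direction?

(a) The coding strand is the reverse complement of the template: complement GAACCATGTTAGCTACCGAGGGCGCGTGAGCATTG, then reverse.
(b) mRNA has the coding-strand sequence with T→U.

(a) 5′-GTTACGAGTGCGCGGGAGCCATCGATTGTACCAAG-3′
(b) 5′-GUUACGAGUGCGCGGGAGCCAUCGAUUGUACCAAG-3′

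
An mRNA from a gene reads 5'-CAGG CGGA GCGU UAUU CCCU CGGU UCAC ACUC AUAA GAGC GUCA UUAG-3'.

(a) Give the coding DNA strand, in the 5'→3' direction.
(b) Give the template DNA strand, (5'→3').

(a) The coding strand matches the mRNA with U→T.
(b) The template strand is the reverse complement of the coding strand.

(a) 5'-CAGGCGGAGCGTTATTCCCTCGGTTCACACTCATAAGAGCGTCATTAG-3'
(b) 5′-CTAATGACGCTCTTATGAGTGTGAACCGAGGGAATAACGCTCCGCCTG-3′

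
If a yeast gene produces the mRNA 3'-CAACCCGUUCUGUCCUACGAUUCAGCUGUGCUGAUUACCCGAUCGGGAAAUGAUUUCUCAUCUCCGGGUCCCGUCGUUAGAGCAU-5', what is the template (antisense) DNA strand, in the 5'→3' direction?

5'-GTTGGGCAAGACAGGATGCTAAGTCGACACGACTAATGGGCTAGCCCTTTACTAAAGAGTAGAGGCCCAGGGCAGCAATCTCGTA-3'

Written 5'→3' the mRNA is UACGAGAUUGCUGCCCUGGGCCUCUACUCUUUAGUAAAGGGCUAGCCCAUUAGUCGUGUCGACUUAGCAUCCUGUCUUGCCCAAC, so the coding DNA strand is TACGAGATTGCTGCCCTGGGCCTCTACTCTTTAGTAAAGGGCTAGCCCATTAGTCGTGTCGACTTAGCATCCTGTCTTGCCCAAC. The template is its reverse complement.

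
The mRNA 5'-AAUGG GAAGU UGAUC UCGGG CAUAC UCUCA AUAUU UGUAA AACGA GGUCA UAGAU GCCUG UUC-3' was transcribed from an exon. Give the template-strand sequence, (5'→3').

Replace U with T to get the coding DNA strand: AATGGGAAGTTGATCTCGGGCATACTCTCAATATTTGTAAAACGAGGTCATAGATGCCTGTTC. The template strand is its reverse complement (complement TTACCCTTCAACTAGAGCCCGTATGAGAGTTATAAACATTTTGCTCCAGTATCTACGGACAAG, then reverse).

5′-GAACAGGCATCTATGACCTCGTTTTACAAATATTGAGAGTATGCCCGAGATCAACTTCCCATT-3′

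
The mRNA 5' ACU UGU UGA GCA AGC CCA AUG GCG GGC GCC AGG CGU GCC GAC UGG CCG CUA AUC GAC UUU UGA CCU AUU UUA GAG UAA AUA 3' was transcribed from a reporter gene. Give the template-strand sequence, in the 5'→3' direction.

5'-TATTTACTCTAAAATAGGTCAAAAGTCGATTAGCGGCCAGTCGGCACGCCTGGCGCCCGCCATTGGGCTTGCTCAACAAGT-3'

Replace U with T to get the coding DNA strand: ACTTGTTGAGCAAGCCCAATGGCGGGCGCCAGGCGTGCCGACTGGCCGCTAATCGACTTTTGACCTATTTTAGAGTAAATA. The template strand is its reverse complement (complement TGAACAACTCGTTCGGGTTACCGCCCGCGGTCCGCACGGCTGACCGGCGATTAGCTGAAAACTGGATAAAATCTCATTTAT, then reverse).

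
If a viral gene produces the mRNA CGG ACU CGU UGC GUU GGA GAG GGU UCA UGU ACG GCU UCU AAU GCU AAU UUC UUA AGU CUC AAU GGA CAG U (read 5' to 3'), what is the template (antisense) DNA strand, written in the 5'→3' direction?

5'-ACTGTCCATTGAGACTTAAGAAATTAGCATTAGAAGCCGTACATGAACCCTCTCCAACGCAACGAGTCCG-3'

Replace U with T to get the coding DNA strand: CGGACTCGTTGCGTTGGAGAGGGTTCATGTACGGCTTCTAATGCTAATTTCTTAAGTCTCAATGGACAGT. The template strand is its reverse complement (complement GCCTGAGCAACGCAACCTCTCCCAAGTACATGCCGAAGATTACGATTAAAGAATTCAGAGTTACCTGTCA, then reverse).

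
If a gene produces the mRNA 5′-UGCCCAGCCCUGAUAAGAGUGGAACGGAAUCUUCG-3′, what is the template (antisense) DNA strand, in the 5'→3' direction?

Replace U with T to get the coding DNA strand: TGCCCAGCCCTGATAAGAGTGGAACGGAATCTTCG. The template strand is its reverse complement (complement ACGGGTCGGGACTATTCTCACCTTGCCTTAGAAGC, then reverse).

5'-CGAAGATTCCGTTCCACTCTTATCAGGGCTGGGCA-3'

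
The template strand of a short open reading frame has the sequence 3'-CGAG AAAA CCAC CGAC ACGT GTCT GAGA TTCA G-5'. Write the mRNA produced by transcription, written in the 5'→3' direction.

Reading the template 3'→5' as shown, RNA polymerase pairs each base (A→U, T→A, G↔C) to build mRNA 5'→3' directly.

5'-GCUCUUUUGGUGGCUGUGCACAGACUCUAAGUC-3'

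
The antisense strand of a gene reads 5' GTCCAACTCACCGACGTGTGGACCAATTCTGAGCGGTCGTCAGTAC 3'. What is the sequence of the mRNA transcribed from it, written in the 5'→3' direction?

5'-GUACUGACGACCGCUCAGAAUUGGUCCACACGUCGGUGAGUUGGAC-3'

The mRNA has the sequence of the coding strand (reverse complement of the template) with T→U. Reverse complement of GTCCAACTCACCGACGTGTGGACCAATTCTGAGCGGTCGTCAGTAC is GTACTGACGACCGCTCAGAATTGGTCCACACGTCGGTGAGTTGGAC; then T→U.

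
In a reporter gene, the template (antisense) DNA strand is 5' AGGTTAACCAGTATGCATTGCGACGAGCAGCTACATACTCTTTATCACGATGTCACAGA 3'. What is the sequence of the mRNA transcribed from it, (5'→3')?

The mRNA has the sequence of the coding strand (reverse complement of the template) with T→U. Reverse complement of AGGTTAACCAGTATGCATTGCGACGAGCAGCTACATACTCTTTATCACGATGTCACAGA is TCTGTGACATCGTGATAAAGAGTATGTAGCTGCTCGTCGCAATGCATACTGGTTAACCT; then T→U.

5'-UCUGUGACAUCGUGAUAAAGAGUAUGUAGCUGCUCGUCGCAAUGCAUACUGGUUAACCU-3'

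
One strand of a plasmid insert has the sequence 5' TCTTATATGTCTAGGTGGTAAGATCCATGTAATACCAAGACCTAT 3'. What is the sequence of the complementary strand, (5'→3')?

5'-ATAGGTCTTGGTATTACATGGATCTTACCACCTAGACATATAAGA-3'

The complement of TCTTATATGTCTAGGTGGTAAGATCCATGTAATACCAAGACCTAT is AGAATATACAGATCCACCATTCTAGGTACATTATGGTTCTGGATA (A↔T, G↔C). DNA strands are antiparallel, so the complementary strand runs 3'→5'; reversing gives the 5'→3' form.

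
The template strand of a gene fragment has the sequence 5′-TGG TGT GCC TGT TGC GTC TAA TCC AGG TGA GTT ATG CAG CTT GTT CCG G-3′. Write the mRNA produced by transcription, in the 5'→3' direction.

5′-CCGGAACAAGCUGCAUAACUCACCUGGAUUAGACGCAACAGGCACACCA-3′

The mRNA has the sequence of the coding strand (reverse complement of the template) with T→U. Reverse complement of TGGTGTGCCTGTTGCGTCTAATCCAGGTGAGTTATGCAGCTTGTTCCGG is CCGGAACAAGCTGCATAACTCACCTGGATTAGACGCAACAGGCACACCA; then T→U.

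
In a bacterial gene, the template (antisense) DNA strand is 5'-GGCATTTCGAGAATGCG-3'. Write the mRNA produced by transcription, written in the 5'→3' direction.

The mRNA has the sequence of the coding strand (reverse complement of the template) with T→U. Reverse complement of GGCATTTCGAGAATGCG is CGCATTCTCGAAATGCC; then T→U.

5'-CGCAUUCUCGAAAUGCC-3'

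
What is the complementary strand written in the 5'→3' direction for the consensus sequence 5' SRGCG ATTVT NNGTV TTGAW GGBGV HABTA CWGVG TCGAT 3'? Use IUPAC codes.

5'-ATCGACBCWGTAVTDBCVCCWTCAABACNNABAATCGCYS-3'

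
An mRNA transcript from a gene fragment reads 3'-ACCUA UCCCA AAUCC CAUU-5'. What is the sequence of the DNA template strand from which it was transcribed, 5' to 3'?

Written 5'→3' the mRNA is UUACCCUAAACCCUAUCCA, so the coding DNA strand is TTACCCTAAACCCTATCCA. The template is its reverse complement.

5'-TGGATAGGGTTTAGGGTAA-3'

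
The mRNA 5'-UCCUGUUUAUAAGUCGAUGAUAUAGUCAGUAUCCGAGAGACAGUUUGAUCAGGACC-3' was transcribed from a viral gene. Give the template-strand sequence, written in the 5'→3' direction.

Replace U with T to get the coding DNA strand: TCCTGTTTATAAGTCGATGATATAGTCAGTATCCGAGAGACAGTTTGATCAGGACC. The template strand is its reverse complement (complement AGGACAAATATTCAGCTACTATATCAGTCATAGGCTCTCTGTCAAACTAGTCCTGG, then reverse).

5'-GGTCCTGATCAAACTGTCTCTCGGATACTGACTATATCATCGACTTATAAACAGGA-3'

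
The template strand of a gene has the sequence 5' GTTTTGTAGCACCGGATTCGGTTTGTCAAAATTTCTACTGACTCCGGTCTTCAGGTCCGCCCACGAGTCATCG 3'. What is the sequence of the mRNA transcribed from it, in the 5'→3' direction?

5'-CGAUGACUCGUGGGCGGACCUGAAGACCGGAGUCAGUAGAAAUUUUGACAAACCGAAUCCGGUGCUACAAAAC-3'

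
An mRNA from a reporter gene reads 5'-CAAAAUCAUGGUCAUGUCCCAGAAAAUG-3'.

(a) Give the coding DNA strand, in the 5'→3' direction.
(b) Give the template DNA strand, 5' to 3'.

(a) The coding strand matches the mRNA with U→T.
(b) The template strand is the reverse complement of the coding strand.

(a) 5′-CAAAATCATGGTCATGTCCCAGAAAATG-3′
(b) 5′-CATTTTCTGGGACATGACCATGATTTTG-3′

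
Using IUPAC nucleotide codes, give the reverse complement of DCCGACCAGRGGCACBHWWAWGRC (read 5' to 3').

5'-GYCWTWWDVGTGCCYCTGGTCGGH-3'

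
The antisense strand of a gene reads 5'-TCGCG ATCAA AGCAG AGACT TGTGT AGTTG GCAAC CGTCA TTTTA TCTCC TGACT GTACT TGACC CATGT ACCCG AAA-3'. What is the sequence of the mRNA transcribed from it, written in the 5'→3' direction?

The mRNA has the sequence of the coding strand (reverse complement of the template) with T→U. Reverse complement of TCGCGATCAAAGCAGAGACTTGTGTAGTTGGCAACCGTCATTTTATCTCCTGACTGTACTTGACCCATGTACCCGAAA is TTTCGGGTACATGGGTCAAGTACAGTCAGGAGATAAAATGACGGTTGCCAACTACACAAGTCTCTGCTTTGATCGCGA; then T→U.

5'-UUUCGGGUACAUGGGUCAAGUACAGUCAGGAGAUAAAAUGACGGUUGCCAACUACACAAGUCUCUGCUUUGAUCGCGA-3'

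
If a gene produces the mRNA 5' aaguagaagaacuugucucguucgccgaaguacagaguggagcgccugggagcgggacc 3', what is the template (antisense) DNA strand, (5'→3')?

Replace U with T to get the coding DNA strand: AAGTAGAAGAACTTGTCTCGTTCGCCGAAGTACAGAGTGGAGCGCCTGGGAGCGGGACC. The template strand is its reverse complement (complement TTCATCTTCTTGAACAGAGCAAGCGGCTTCATGTCTCACCTCGCGGACCCTCGCCCTGG, then reverse).

5'-GGTCCCGCTCCCAGGCGCTCCACTCTGTACTTCGGCGAACGAGACAAGTTCTTCTACTT-3'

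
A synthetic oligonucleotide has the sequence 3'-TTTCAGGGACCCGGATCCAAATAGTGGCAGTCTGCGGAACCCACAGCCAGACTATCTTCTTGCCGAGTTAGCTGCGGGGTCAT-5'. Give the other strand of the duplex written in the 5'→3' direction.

The strand is given 3'→5', so its complement runs 5'→3' in the same left-to-right order: pair each base A↔T, G↔C.

5'-AAAGTCCCTGGGCCTAGGTTTATCACCGTCAGACGCCTTGGGTGTCGGTCTGATAGAAGAACGGCTCAATCGACGCCCCAGTA-3'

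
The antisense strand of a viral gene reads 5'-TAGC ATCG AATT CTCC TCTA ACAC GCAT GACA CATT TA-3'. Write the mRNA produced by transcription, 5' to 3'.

RNA polymerase reads the template 3'→5' and synthesizes mRNA 5'→3' by base-pairing (A→U, T→A, G↔C). The complement of the template is ATCGTAGCTTAAGAGGAGATTGTGCGTACTGTGTAAAT; antiparallel, so 5'→3' the coding strand is TAAATGTGTCATGCGTGTTAGAGGAGAATTCGATGCTA. Replace T with U for the mRNA.

5′-UAAAUGUGUCAUGCGUGUUAGAGGAGAAUUCGAUGCUA-3′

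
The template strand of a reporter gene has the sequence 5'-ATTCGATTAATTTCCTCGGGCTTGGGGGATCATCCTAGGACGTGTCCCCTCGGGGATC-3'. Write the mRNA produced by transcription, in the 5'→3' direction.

5'-GAUCCCCGAGGGGACACGUCCUAGGAUGAUCCCCCAAGCCCGAGGAAAUUAAUCGAAU-3'

The mRNA has the sequence of the coding strand (reverse complement of the template) with T→U. Reverse complement of ATTCGATTAATTTCCTCGGGCTTGGGGGATCATCCTAGGACGTGTCCCCTCGGGGATC is GATCCCCGAGGGGACACGTCCTAGGATGATCCCCCAAGCCCGAGGAAATTAATCGAAT; then T→U.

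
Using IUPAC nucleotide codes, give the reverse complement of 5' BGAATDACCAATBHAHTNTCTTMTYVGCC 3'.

Standard pairs A↔T, G↔C; ambiguity codes pair Y↔R, M↔K, B↔V, D↔H, N↔N. Complement (VCTTAHTGGTTAVDTDANAGAAKARBCGG), then reverse for 5'→3'.

5'-GGCBRAKAAGANADTDVATTGGTHATTCV-3'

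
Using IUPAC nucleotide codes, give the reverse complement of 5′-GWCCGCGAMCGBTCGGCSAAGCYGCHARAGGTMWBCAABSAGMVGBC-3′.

5'-GVCBKCTSVTTGVWKACCTYTDGCRGCTTSGCCGAVCGKTCGCGGWC-3'

Standard pairs A↔T, G↔C; ambiguity codes pair R↔Y, M↔K, W↔W, S↔S, B↔V, H↔D. Complement (CWGGCGCTKGCVAGCCGSTTCGRCGDTYTCCAKWVGTTVSTCKBCVG), then reverse for 5'→3'.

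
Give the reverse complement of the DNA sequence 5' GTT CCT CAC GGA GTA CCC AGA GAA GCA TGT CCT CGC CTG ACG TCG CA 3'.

Reading the sequence 3'→5' and pairing each base (A↔T, G↔C) gives the reverse complement directly.

5'-TGCGACGTCAGGCGAGGACATGCTTCTCTGGGTACTCCGTGAGGAAC-3'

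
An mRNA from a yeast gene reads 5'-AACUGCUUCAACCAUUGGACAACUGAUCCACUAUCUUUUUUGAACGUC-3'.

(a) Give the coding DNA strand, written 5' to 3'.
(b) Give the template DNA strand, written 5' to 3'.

(a) The coding strand matches the mRNA with U→T.
(b) The template strand is the reverse complement of the coding strand.

(a) 5'-AACTGCTTCAACCATTGGACAACTGATCCACTATCTTTTTTGAACGTC-3'
(b) 5′-GACGTTCAAAAAAGATAGTGGATCAGTTGTCCAATGGTTGAAGCAGTT-3′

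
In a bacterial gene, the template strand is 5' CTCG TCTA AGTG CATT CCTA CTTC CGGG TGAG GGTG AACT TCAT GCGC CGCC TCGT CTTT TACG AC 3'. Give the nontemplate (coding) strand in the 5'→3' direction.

The coding strand is complementary and antiparallel to the template: take the complement (A↔T, G↔C) and reverse.

5'-GTCGTAAAAGACGAGGCGGCGCATGAAGTTCACCCTCACCCGGAAGTAGGAATGCACTTAGACGAG-3'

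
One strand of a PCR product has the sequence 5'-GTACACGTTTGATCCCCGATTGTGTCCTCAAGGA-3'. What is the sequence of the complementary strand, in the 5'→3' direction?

5'-TCCTTGAGGACACAATCGGGGATCAAACGTGTAC-3'

Pairing A↔T and G↔C gives CATGTGCAAACTAGGGGCTAACACAGGAGTTCCT, running 3'→5'. Reverse for the 5'→3' convention.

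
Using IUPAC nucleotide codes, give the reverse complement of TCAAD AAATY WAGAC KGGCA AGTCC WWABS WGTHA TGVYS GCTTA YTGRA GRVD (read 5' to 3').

Standard pairs A↔T, G↔C; ambiguity codes pair R↔Y, K↔M, W↔W, S↔S, B↔V, D↔H. Complement (AGTTHTTTARWTCTGMCCGTTCAGGWWTVSWCADTACBRSCGAATRACYTCYBH), then reverse for 5'→3'.

5'-HBYCTYCARTAAGCSRBCATDACWSVTWWGGACTTGCCMGTCTWRATTTHTTGA-3'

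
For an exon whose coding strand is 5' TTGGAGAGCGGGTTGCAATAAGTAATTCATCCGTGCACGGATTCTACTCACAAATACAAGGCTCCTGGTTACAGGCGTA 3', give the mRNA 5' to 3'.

mRNA has the coding-strand sequence with U in place of T.

5'-UUGGAGAGCGGGUUGCAAUAAGUAAUUCAUCCGUGCACGGAUUCUACUCACAAAUACAAGGCUCCUGGUUACAGGCGUA-3'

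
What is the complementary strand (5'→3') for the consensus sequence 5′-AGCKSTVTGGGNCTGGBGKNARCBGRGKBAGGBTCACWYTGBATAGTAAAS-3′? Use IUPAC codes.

5′-STTTACTATVCARWGTGAVCCTVMCYCVGYTNMCVCCAGNCCCABASMGCT-3′

Standard pairs A↔T, G↔C; ambiguity codes pair R↔Y, K↔M, W↔W, S↔S, B↔V, N↔N. Complement (TCGMSABACCCNGACCVCMNTYGVCYCMVTCCVAGTGWRACVTATCATTTS), then reverse for 5'→3'.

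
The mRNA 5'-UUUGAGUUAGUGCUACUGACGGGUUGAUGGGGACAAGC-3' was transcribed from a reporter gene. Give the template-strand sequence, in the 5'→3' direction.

Replace U with T to get the coding DNA strand: TTTGAGTTAGTGCTACTGACGGGTTGATGGGGACAAGC. The template strand is its reverse complement (complement AAACTCAATCACGATGACTGCCCAACTACCCCTGTTCG, then reverse).

5'-GCTTGTCCCCATCAACCCGTCAGTAGCACTAACTCAAA-3'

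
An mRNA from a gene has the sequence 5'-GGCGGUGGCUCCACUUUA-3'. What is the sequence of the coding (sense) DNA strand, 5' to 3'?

The coding DNA strand has the same 5'→3' sequence as the mRNA with U replaced by T.

5′-GGCGGTGGCTCCACTTTA-3′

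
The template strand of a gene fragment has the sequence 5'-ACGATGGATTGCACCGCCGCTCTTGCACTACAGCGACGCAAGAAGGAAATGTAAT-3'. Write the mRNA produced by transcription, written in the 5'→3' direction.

5′-AUUACAUUUCCUUCUUGCGUCGCUGUAGUGCAAGAGCGGCGGUGCAAUCCAUCGU-3′

The mRNA has the sequence of the coding strand (reverse complement of the template) with T→U. Reverse complement of ACGATGGATTGCACCGCCGCTCTTGCACTACAGCGACGCAAGAAGGAAATGTAAT is ATTACATTTCCTTCTTGCGTCGCTGTAGTGCAAGAGCGGCGGTGCAATCCATCGT; then T→U.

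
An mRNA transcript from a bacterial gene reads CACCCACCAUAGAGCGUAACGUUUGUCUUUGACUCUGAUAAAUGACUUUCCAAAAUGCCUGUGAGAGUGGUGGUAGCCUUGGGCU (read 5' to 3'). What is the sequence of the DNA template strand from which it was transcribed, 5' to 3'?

Replace U with T to get the coding DNA strand: CACCCACCATAGAGCGTAACGTTTGTCTTTGACTCTGATAAATGACTTTCCAAAATGCCTGTGAGAGTGGTGGTAGCCTTGGGCT. The template strand is its reverse complement (complement GTGGGTGGTATCTCGCATTGCAAACAGAAACTGAGACTATTTACTGAAAGGTTTTACGGACACTCTCACCACCATCGGAACCCGA, then reverse).

5'-AGCCCAAGGCTACCACCACTCTCACAGGCATTTTGGAAAGTCATTTATCAGAGTCAAAGACAAACGTTACGCTCTATGGTGGGTG-3'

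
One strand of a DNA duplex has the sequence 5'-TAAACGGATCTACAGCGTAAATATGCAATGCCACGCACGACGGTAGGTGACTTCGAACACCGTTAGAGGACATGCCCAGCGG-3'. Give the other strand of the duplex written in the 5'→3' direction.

5'-CCGCTGGGCATGTCCTCTAACGGTGTTCGAAGTCACCTACCGTCGTGCGTGGCATTGCATATTTACGCTGTAGATCCGTTTA-3'

The complement of TAAACGGATCTACAGCGTAAATATGCAATGCCACGCACGACGGTAGGTGACTTCGAACACCGTTAGAGGACATGCCCAGCGG is ATTTGCCTAGATGTCGCATTTATACGTTACGGTGCGTGCTGCCATCCACTGAAGCTTGTGGCAATCTCCTGTACGGGTCGCC (A↔T, G↔C). DNA strands are antiparallel, so the complementary strand runs 3'→5'; reversing gives the 5'→3' form.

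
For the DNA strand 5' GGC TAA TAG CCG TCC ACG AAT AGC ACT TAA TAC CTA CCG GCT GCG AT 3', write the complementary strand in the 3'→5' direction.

Base-pairing A↔T, G↔C gives the complement. The complementary strand is antiparallel, so paired with a 5'→3' strand it runs 3'→5'.

3'-CCGATTATCGGCAGGTGCTTATCGTGAATTATGGATGGCCGACGCTA-5'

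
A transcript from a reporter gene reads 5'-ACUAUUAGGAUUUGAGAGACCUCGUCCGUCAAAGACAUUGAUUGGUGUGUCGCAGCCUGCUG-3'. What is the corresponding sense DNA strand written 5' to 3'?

5'-ACTATTAGGATTTGAGAGACCTCGTCCGTCAAAGACATTGATTGGTGTGTCGCAGCCTGCTG-3'

The coding DNA strand has the same 5'→3' sequence as the mRNA with U replaced by T.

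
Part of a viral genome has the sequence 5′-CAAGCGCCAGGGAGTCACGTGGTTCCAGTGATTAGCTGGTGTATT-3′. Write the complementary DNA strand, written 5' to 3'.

Pairing A↔T and G↔C gives GTTCGCGGTCCCTCAGTGCACCAAGGTCACTAATCGACCACATAA, running 3'→5'. Reverse for the 5'→3' convention.

5′-AATACACCAGCTAATCACTGGAACCACGTGACTCCCTGGCGCTTG-3′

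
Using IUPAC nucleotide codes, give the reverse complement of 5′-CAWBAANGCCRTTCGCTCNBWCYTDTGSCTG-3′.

Standard pairs A↔T, G↔C; ambiguity codes pair R↔Y, W↔W, S↔S, B↔V, D↔H, N↔N. Complement (GTWVTTNCGGYAAGCGAGNVWGRAHACSGAC), then reverse for 5'→3'.

5'-CAGSCAHARGWVNGAGCGAAYGGCNTTVWTG-3'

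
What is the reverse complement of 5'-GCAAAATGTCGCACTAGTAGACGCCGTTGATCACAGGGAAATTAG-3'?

Complement each base (A↔T, G↔C): CGTTTTACAGCGTGATCATCTGCGGCAACTAGTGTCCCTTTAATC. Then reverse.

5'-CTAATTTCCCTGTGATCAACGGCGTCTACTAGTGCGACATTTTGC-3'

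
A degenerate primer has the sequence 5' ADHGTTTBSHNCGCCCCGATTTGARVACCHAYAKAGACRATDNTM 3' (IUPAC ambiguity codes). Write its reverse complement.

Standard pairs A↔T, G↔C; ambiguity codes pair R↔Y, M↔K, S↔S, B↔V, D↔H, N↔N. Complement (THDCAAAVSDNGCGGGGCTAAACTYBTGGDTRTMTCTGYTAHNAK), then reverse for 5'→3'.

5′-KANHATYGTCTMTRTDGGTBYTCAAATCGGGGCGNDSVAAACDHT-3′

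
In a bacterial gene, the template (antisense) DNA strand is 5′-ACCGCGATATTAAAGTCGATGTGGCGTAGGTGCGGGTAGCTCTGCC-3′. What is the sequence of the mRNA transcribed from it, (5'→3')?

The mRNA has the sequence of the coding strand (reverse complement of the template) with T→U. Reverse complement of ACCGCGATATTAAAGTCGATGTGGCGTAGGTGCGGGTAGCTCTGCC is GGCAGAGCTACCCGCACCTACGCCACATCGACTTTAATATCGCGGT; then T→U.

5'-GGCAGAGCUACCCGCACCUACGCCACAUCGACUUUAAUAUCGCGGU-3'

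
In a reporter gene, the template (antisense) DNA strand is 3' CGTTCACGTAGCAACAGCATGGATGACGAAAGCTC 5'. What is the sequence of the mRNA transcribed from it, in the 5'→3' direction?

Reading the template 3'→5' as shown, RNA polymerase pairs each base (A→U, T→A, G↔C) to build mRNA 5'→3' directly.

5′-GCAAGUGCAUCGUUGUCGUACCUACUGCUUUCGAG-3′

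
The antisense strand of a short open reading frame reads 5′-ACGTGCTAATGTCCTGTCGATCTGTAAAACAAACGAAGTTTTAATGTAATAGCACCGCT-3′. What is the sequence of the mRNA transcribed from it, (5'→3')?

The mRNA has the sequence of the coding strand (reverse complement of the template) with T→U. Reverse complement of ACGTGCTAATGTCCTGTCGATCTGTAAAACAAACGAAGTTTTAATGTAATAGCACCGCT is AGCGGTGCTATTACATTAAAACTTCGTTTGTTTTACAGATCGACAGGACATTAGCACGT; then T→U.

5'-AGCGGUGCUAUUACAUUAAAACUUCGUUUGUUUUACAGAUCGACAGGACAUUAGCACGU-3'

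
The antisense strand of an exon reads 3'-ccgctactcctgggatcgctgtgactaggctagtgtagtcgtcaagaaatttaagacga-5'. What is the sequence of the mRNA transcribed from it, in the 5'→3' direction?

5'-GGCGAUGAGGACCCUAGCGACACUGAUCCGAUCACAUCAGCAGUUCUUUAAAUUCUGCU-3'

Reading the template 3'→5' as shown, RNA polymerase pairs each base (A→U, T→A, G↔C) to build mRNA 5'→3' directly.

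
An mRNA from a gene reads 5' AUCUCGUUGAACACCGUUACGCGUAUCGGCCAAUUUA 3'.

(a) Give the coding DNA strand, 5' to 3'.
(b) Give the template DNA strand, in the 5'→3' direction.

(a) 5'-ATCTCGTTGAACACCGTTACGCGTATCGGCCAATTTA-3'
(b) 5'-TAAATTGGCCGATACGCGTAACGGTGTTCAACGAGAT-3'

(a) The coding strand matches the mRNA with U→T.
(b) The template strand is the reverse complement of the coding strand.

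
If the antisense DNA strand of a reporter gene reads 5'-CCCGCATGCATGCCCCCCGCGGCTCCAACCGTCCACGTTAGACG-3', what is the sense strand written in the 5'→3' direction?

5′-CGTCTAACGTGGACGGTTGGAGCCGCGGGGGGCATGCATGCGGG-3′

The coding strand is complementary and antiparallel to the template: take the complement (A↔T, G↔C) and reverse.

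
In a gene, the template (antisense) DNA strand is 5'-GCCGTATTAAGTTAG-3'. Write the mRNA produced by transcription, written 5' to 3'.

5'-CUAACUUAAUACGGC-3'

The mRNA has the sequence of the coding strand (reverse complement of the template) with T→U. Reverse complement of GCCGTATTAAGTTAG is CTAACTTAATACGGC; then T→U.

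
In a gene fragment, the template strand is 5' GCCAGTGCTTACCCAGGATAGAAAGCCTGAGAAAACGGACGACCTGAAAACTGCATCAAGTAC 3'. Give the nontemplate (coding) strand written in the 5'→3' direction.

5'-GTACTTGATGCAGTTTTCAGGTCGTCCGTTTTCTCAGGCTTTCTATCCTGGGTAAGCACTGGC-3'

The coding strand is complementary and antiparallel to the template: take the complement (A↔T, G↔C) and reverse.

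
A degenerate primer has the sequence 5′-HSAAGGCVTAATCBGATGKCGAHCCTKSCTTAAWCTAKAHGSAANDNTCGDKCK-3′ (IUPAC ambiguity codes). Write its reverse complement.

Standard pairs A↔T, G↔C; ambiguity codes pair K↔M, W↔W, S↔S, B↔V, D↔H, N↔N. Complement (DSTTCCGBATTAGVCTACMGCTDGGAMSGAATTWGATMTDCSTTNHNAGCHMGM), then reverse for 5'→3'.

5'-MGMHCGANHNTTSCDTMTAGWTTAAGSMAGGDTCGMCATCVGATTABGCCTTSD-3'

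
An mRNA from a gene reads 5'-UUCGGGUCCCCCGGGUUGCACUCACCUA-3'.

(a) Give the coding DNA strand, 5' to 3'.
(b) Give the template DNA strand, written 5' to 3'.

(a) 5'-TTCGGGTCCCCCGGGTTGCACTCACCTA-3'
(b) 5'-TAGGTGAGTGCAACCCGGGGGACCCGAA-3'

(a) The coding strand matches the mRNA with U→T.
(b) The template strand is the reverse complement of the coding strand.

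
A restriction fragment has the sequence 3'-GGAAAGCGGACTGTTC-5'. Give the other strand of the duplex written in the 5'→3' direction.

The strand is given 3'→5', so its complement runs 5'→3' in the same left-to-right order: pair each base A↔T, G↔C.

5′-CCTTTCGCCTGACAAG-3′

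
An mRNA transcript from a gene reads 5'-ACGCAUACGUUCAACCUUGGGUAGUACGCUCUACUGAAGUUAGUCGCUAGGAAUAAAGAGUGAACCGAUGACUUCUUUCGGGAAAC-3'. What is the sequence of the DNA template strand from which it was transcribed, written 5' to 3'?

5'-GTTTCCCGAAAGAAGTCATCGGTTCACTCTTTATTCCTAGCGACTAACTTCAGTAGAGCGTACTACCCAAGGTTGAACGTATGCGT-3'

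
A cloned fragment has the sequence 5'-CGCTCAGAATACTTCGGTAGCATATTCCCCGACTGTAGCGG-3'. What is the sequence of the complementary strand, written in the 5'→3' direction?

5'-CCGCTACAGTCGGGGAATATGCTACCGAAGTATTCTGAGCG-3'

The complement of CGCTCAGAATACTTCGGTAGCATATTCCCCGACTGTAGCGG is GCGAGTCTTATGAAGCCATCGTATAAGGGGCTGACATCGCC (A↔T, G↔C). DNA strands are antiparallel, so the complementary strand runs 3'→5'; reversing gives the 5'→3' form.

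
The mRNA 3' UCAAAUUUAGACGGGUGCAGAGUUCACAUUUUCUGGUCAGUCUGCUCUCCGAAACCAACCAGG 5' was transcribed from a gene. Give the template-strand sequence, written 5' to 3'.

5'-AGTTTAAATCTGCCCACGTCTCAAGTGTAAAAGACCAGTCAGACGAGAGGCTTTGGTTGGTCC-3'

Written 5'→3' the mRNA is GGACCAACCAAAGCCUCUCGUCUGACUGGUCUUUUACACUUGAGACGUGGGCAGAUUUAAACU, so the coding DNA strand is GGACCAACCAAAGCCTCTCGTCTGACTGGTCTTTTACACTTGAGACGTGGGCAGATTTAAACT. The template is its reverse complement.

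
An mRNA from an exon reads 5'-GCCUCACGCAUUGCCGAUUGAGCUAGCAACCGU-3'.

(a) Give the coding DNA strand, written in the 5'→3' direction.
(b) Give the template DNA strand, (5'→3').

(a) The coding strand matches the mRNA with U→T.
(b) The template strand is the reverse complement of the coding strand.

(a) 5'-GCCTCACGCATTGCCGATTGAGCTAGCAACCGT-3'
(b) 5'-ACGGTTGCTAGCTCAATCGGCAATGCGTGAGGC-3'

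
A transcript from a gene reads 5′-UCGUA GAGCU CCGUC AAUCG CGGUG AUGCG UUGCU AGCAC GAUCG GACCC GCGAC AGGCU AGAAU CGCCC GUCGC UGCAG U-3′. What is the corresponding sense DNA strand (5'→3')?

The coding DNA strand has the same 5'→3' sequence as the mRNA with U replaced by T.

5'-TCGTAGAGCTCCGTCAATCGCGGTGATGCGTTGCTAGCACGATCGGACCCGCGACAGGCTAGAATCGCCCGTCGCTGCAGT-3'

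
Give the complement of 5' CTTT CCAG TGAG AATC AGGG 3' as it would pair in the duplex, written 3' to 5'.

Base-pairing A↔T, G↔C gives the complement. The complementary strand is antiparallel, so paired with a 5'→3' strand it runs 3'→5'.

3'-GAAAGGTCACTCTTAGTCCC-5'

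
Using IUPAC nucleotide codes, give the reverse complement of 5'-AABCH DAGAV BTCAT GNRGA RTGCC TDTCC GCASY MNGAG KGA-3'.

Standard pairs A↔T, G↔C; ambiguity codes pair R↔Y, M↔K, S↔S, B↔V, D↔H, N↔N. Complement (TTVGDHTCTBVAGTACNYCTYACGGAHAGGCGTSRKNCTCMCT), then reverse for 5'→3'.

5'-TCMCTCNKRSTGCGGAHAGGCAYTCYNCATGAVBTCTHDGVTT-3'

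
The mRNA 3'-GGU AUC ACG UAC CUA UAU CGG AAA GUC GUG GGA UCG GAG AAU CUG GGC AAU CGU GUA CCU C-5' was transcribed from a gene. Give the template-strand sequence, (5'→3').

5'-CCATAGTGCATGGATATAGCCTTTCAGCACCCTAGCCTCTTAGACCCGTTAGCACATGGAG-3'

Written 5'→3' the mRNA is CUCCAUGUGCUAACGGGUCUAAGAGGCUAGGGUGCUGAAAGGCUAUAUCCAUGCACUAUGG, so the coding DNA strand is CTCCATGTGCTAACGGGTCTAAGAGGCTAGGGTGCTGAAAGGCTATATCCATGCACTATGG. The template is its reverse complement.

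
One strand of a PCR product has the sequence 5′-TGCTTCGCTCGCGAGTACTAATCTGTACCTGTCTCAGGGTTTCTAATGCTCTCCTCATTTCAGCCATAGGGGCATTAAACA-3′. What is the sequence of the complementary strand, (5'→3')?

5′-TGTTTAATGCCCCTATGGCTGAAATGAGGAGAGCATTAGAAACCCTGAGACAGGTACAGATTAGTACTCGCGAGCGAAGCA-3′

The complement of TGCTTCGCTCGCGAGTACTAATCTGTACCTGTCTCAGGGTTTCTAATGCTCTCCTCATTTCAGCCATAGGGGCATTAAACA is ACGAAGCGAGCGCTCATGATTAGACATGGACAGAGTCCCAAAGATTACGAGAGGAGTAAAGTCGGTATCCCCGTAATTTGT (A↔T, G↔C). DNA strands are antiparallel, so the complementary strand runs 3'→5'; reversing gives the 5'→3' form.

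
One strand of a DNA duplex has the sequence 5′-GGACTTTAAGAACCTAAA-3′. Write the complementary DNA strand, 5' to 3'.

5′-TTTAGGTTCTTAAAGTCC-3′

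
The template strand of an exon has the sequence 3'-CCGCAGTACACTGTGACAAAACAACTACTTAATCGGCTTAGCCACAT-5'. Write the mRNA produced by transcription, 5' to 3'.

5'-GGCGUCAUGUGACACUGUUUUGUUGAUGAAUUAGCCGAAUCGGUGUA-3'

Reading the template 3'→5' as shown, RNA polymerase pairs each base (A→U, T→A, G↔C) to build mRNA 5'→3' directly.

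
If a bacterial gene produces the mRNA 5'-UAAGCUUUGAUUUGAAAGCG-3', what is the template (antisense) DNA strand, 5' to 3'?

Replace U with T to get the coding DNA strand: TAAGCTTTGATTTGAAAGCG. The template strand is its reverse complement (complement ATTCGAAACTAAACTTTCGC, then reverse).

5'-CGCTTTCAAATCAAAGCTTA-3'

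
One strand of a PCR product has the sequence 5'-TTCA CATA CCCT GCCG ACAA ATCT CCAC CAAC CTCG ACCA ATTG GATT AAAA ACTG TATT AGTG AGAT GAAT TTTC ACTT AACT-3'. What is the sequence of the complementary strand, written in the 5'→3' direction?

5'-AGTTAAGTGAAAATTCATCTCACTAATACAGTTTTTAATCCAATTGGTCGAGGTTGGTGGAGATTTGTCGGCAGGGTATGTGAA-3'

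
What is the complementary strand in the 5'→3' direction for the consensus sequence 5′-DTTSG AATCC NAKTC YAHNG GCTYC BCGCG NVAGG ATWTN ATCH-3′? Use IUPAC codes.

5'-DGATNAWATCCTBNCGCGVGRAGCCNDTRGAMTNGGATTCSAAH-3'

Standard pairs A↔T, G↔C; ambiguity codes pair Y↔R, K↔M, W↔W, S↔S, B↔V, D↔H, N↔N. Complement (HAASCTTAGGNTMAGRTDNCCGARGVGCGCNBTCCTAWANTAGD), then reverse for 5'→3'.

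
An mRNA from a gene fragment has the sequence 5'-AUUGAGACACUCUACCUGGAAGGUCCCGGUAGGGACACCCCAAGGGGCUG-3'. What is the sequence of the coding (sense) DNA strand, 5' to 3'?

The coding DNA strand has the same 5'→3' sequence as the mRNA with U replaced by T.

5'-ATTGAGACACTCTACCTGGAAGGTCCCGGTAGGGACACCCCAAGGGGCTG-3'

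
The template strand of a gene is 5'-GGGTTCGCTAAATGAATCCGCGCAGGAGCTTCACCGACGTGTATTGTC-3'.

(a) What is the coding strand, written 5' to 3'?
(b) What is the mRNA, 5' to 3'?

(a) The coding strand is the reverse complement of the template: complement CCCAAGCGATTTACTTAGGCGCGTCCTCGAAGTGGCTGCACATAACAG, then reverse.
(b) mRNA has the coding-strand sequence with T→U.

(a) 5′-GACAATACACGTCGGTGAAGCTCCTGCGCGGATTCATTTAGCGAACCC-3′
(b) 5'-GACAAUACACGUCGGUGAAGCUCCUGCGCGGAUUCAUUUAGCGAACCC-3'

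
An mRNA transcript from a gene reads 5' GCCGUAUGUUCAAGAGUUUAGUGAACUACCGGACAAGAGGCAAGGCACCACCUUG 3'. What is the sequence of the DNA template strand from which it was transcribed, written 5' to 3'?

5′-CAAGGTGGTGCCTTGCCTCTTGTCCGGTAGTTCACTAAACTCTTGAACATACGGC-3′

Replace U with T to get the coding DNA strand: GCCGTATGTTCAAGAGTTTAGTGAACTACCGGACAAGAGGCAAGGCACCACCTTG. The template strand is its reverse complement (complement CGGCATACAAGTTCTCAAATCACTTGATGGCCTGTTCTCCGTTCCGTGGTGGAAC, then reverse).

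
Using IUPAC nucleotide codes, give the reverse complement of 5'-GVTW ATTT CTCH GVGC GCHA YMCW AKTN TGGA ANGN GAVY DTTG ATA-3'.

5'-TATCAAHRBTCNCNTTCCANAMTWGKRTDGCGCBCDGAGAAATWABC-3'

Standard pairs A↔T, G↔C; ambiguity codes pair Y↔R, M↔K, W↔W, D↔H, V↔B, N↔N. Complement (CBAWTAAAGAGDCBCGCGDTRKGWTMANACCTTNCNCTBRHAACTAT), then reverse for 5'→3'.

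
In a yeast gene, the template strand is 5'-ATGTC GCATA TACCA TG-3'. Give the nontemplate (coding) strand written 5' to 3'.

The coding strand is complementary and antiparallel to the template: take the complement (A↔T, G↔C) and reverse.

5'-CATGGTATATGCGACAT-3'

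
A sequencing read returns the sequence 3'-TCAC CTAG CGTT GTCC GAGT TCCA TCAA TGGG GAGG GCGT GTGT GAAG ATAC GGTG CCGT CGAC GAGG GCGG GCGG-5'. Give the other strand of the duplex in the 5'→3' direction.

The strand is given 3'→5', so its complement runs 5'→3' in the same left-to-right order: pair each base A↔T, G↔C.

5′-AGTGGATCGCAACAGGCTCAAGGTAGTTACCCCTCCCGCACACACTTCTATGCCACGGCAGCTGCTCCCGCCCGCC-3′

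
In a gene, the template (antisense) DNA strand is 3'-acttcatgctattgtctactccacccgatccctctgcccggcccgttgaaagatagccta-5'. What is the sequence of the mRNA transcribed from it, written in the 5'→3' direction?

Reading the template 3'→5' as shown, RNA polymerase pairs each base (A→U, T→A, G↔C) to build mRNA 5'→3' directly.

5'-UGAAGUACGAUAACAGAUGAGGUGGGCUAGGGAGACGGGCCGGGCAACUUUCUAUCGGAU-3'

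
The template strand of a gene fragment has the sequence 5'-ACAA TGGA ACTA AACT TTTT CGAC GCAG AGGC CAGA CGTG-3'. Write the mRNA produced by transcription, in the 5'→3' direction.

The mRNA has the sequence of the coding strand (reverse complement of the template) with T→U. Reverse complement of ACAATGGAACTAAACTTTTTCGACGCAGAGGCCAGACGTG is CACGTCTGGCCTCTGCGTCGAAAAAGTTTAGTTCCATTGT; then T→U.

5'-CACGUCUGGCCUCUGCGUCGAAAAAGUUUAGUUCCAUUGU-3'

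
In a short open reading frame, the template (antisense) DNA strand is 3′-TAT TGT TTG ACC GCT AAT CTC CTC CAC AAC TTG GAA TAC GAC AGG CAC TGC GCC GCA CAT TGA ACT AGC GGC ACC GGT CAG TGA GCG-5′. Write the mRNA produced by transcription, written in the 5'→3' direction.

Reading the template 3'→5' as shown, RNA polymerase pairs each base (A→U, T→A, G↔C) to build mRNA 5'→3' directly.

5′-AUAACAAACUGGCGAUUAGAGGAGGUGUUGAACCUUAUGCUGUCCGUGACGCGGCGUGUAACUUGAUCGCCGUGGCCAGUCACUCGC-3′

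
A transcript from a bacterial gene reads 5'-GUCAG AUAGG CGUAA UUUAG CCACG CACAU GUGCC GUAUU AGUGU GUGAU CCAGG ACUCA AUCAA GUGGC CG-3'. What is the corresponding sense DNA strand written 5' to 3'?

The coding DNA strand has the same 5'→3' sequence as the mRNA with U replaced by T.

5'-GTCAGATAGGCGTAATTTAGCCACGCACATGTGCCGTATTAGTGTGTGATCCAGGACTCAATCAAGTGGCCG-3'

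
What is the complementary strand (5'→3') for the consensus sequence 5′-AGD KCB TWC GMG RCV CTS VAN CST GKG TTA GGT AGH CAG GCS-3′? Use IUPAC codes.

5'-SGCCTGDCTACCTAACMCASGNTBSAGBGYCKCGWAVGMHCT-3'

Standard pairs A↔T, G↔C; ambiguity codes pair R↔Y, M↔K, W↔W, S↔S, B↔V, D↔H, N↔N. Complement (TCHMGVAWGCKCYGBGASBTNGSACMCAATCCATCDGTCCGS), then reverse for 5'→3'.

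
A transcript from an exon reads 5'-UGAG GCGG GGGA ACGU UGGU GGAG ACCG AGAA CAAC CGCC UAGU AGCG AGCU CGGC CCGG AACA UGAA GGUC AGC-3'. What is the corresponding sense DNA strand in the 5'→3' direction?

The coding DNA strand has the same 5'→3' sequence as the mRNA with U replaced by T.

5'-TGAGGCGGGGGAACGTTGGTGGAGACCGAGAACAACCGCCTAGTAGCGAGCTCGGCCCGGAACATGAAGGTCAGC-3'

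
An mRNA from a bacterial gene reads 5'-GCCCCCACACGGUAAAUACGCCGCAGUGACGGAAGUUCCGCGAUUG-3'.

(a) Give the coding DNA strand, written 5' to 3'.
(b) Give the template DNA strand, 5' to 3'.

(a) The coding strand matches the mRNA with U→T.
(b) The template strand is the reverse complement of the coding strand.

(a) 5'-GCCCCCACACGGTAAATACGCCGCAGTGACGGAAGTTCCGCGATTG-3'
(b) 5′-CAATCGCGGAACTTCCGTCACTGCGGCGTATTTACCGTGTGGGGGC-3′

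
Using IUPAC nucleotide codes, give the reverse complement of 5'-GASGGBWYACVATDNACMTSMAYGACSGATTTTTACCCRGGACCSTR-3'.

Standard pairs A↔T, G↔C; ambiguity codes pair R↔Y, M↔K, W↔W, S↔S, B↔V, D↔H, N↔N. Complement (CTSCCVWRTGBTAHNTGKASKTRCTGSCTAAAAATGGGYCCTGGSAY), then reverse for 5'→3'.

5'-YASGGTCCYGGGTAAAAATCSGTCRTKSAKGTNHATBGTRWVCCSTC-3'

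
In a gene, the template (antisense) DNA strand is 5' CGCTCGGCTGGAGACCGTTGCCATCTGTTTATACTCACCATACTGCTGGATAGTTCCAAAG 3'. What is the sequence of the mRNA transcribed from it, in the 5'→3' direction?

RNA polymerase reads the template 3'→5' and synthesizes mRNA 5'→3' by base-pairing (A→U, T→A, G↔C). The complement of the template is GCGAGCCGACCTCTGGCAACGGTAGACAAATATGAGTGGTATGACGACCTATCAAGGTTTC; antiparallel, so 5'→3' the coding strand is CTTTGGAACTATCCAGCAGTATGGTGAGTATAAACAGATGGCAACGGTCTCCAGCCGAGCG. Replace T with U for the mRNA.

5'-CUUUGGAACUAUCCAGCAGUAUGGUGAGUAUAAACAGAUGGCAACGGUCUCCAGCCGAGCG-3'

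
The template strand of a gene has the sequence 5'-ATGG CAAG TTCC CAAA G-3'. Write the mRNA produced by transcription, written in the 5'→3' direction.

5'-CUUUGGGAACUUGCCAU-3'

RNA polymerase reads the template 3'→5' and synthesizes mRNA 5'→3' by base-pairing (A→U, T→A, G↔C). The complement of the template is TACCGTTCAAGGGTTTC; antiparallel, so 5'→3' the coding strand is CTTTGGGAACTTGCCAT. Replace T with U for the mRNA.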